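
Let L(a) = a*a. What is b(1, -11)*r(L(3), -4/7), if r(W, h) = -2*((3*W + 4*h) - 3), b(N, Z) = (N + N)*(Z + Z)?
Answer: 13376/7 ≈ 1910.9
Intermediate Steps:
b(N, Z) = 4*N*Z (b(N, Z) = (2*N)*(2*Z) = 4*N*Z)
L(a) = a**2
r(W, h) = 6 - 8*h - 6*W (r(W, h) = -2*(-3 + 3*W + 4*h) = 6 - 8*h - 6*W)
b(1, -11)*r(L(3), -4/7) = (4*1*(-11))*(6 - (-32)/7 - 6*3**2) = -44*(6 - (-32)/7 - 6*9) = -44*(6 - 8*(-4/7) - 54) = -44*(6 + 32/7 - 54) = -44*(-304/7) = 13376/7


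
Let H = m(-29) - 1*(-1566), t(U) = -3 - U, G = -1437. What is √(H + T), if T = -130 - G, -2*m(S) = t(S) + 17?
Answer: √11406/2 ≈ 53.399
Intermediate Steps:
m(S) = -7 + S/2 (m(S) = -((-3 - S) + 17)/2 = -(14 - S)/2 = -7 + S/2)
T = 1307 (T = -130 - 1*(-1437) = -130 + 1437 = 1307)
H = 3089/2 (H = (-7 + (½)*(-29)) - 1*(-1566) = (-7 - 29/2) + 1566 = -43/2 + 1566 = 3089/2 ≈ 1544.5)
√(H + T) = √(3089/2 + 1307) = √(5703/2) = √11406/2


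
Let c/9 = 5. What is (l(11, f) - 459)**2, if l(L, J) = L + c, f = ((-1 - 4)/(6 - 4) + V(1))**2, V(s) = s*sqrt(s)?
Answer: 162409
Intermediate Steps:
V(s) = s**(3/2)
c = 45 (c = 9*5 = 45)
f = 9/4 (f = ((-1 - 4)/(6 - 4) + 1**(3/2))**2 = (-5/2 + 1)**2 = (-3/2)**2 = 9/4 ≈ 2.2500)
l(L, J) = 45 + L (l(L, J) = L + 45 = 45 + L)
(l(11, f) - 459)**2 = ((45 + 11) - 459)**2 = (56 - 459)**2 = (-403)**2 = 162409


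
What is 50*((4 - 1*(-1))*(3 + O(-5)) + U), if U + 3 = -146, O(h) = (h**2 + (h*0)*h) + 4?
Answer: 550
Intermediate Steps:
O(h) = 4 + h**2 (O(h) = (h**2 + 0*h) + 4 = (h**2 + 0) + 4 = h**2 + 4 = 4 + h**2)
U = -149 (U = -3 - 146 = -149)
50*((4 - 1*(-1))*(3 + O(-5)) + U) = 50*((4 - 1*(-1))*(3 + (4 + (-5)**2)) - 149) = 50*((4 + 1)*(3 + (4 + 25)) - 149) = 50*(5*(3 + 29) - 149) = 50*(5*32 - 149) = 50*(160 - 149) = 50*11 = 550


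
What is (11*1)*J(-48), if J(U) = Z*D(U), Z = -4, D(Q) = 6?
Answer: -264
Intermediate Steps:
J(U) = -24 (J(U) = -4*6 = -24)
(11*1)*J(-48) = (11*1)*(-24) = 11*(-24) = -264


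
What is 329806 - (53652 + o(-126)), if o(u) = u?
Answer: 276280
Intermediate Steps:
329806 - (53652 + o(-126)) = 329806 - (53652 - 126) = 329806 - 1*53526 = 329806 - 53526 = 276280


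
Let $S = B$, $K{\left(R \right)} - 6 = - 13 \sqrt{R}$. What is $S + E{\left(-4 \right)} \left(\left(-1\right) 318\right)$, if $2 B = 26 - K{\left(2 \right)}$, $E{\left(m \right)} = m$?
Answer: $1282 + \frac{13 \sqrt{2}}{2} \approx 1291.2$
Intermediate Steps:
$K{\left(R \right)} = 6 - 13 \sqrt{R}$
$B = 10 + \frac{13 \sqrt{2}}{2}$ ($B = \frac{26 - \left(6 - 13 \sqrt{2}\right)}{2} = \frac{20 + 13 \sqrt{2}}{2} = 10 + \frac{13 \sqrt{2}}{2} \approx 19.192$)
$S = 10 + \frac{13 \sqrt{2}}{2} \approx 19.192$
$S + E{\left(-4 \right)} \left(\left(-1\right) 318\right) = \left(10 + \frac{13 \sqrt{2}}{2}\right) - 4 \left(\left(-1\right) 318\right) = \left(10 + \frac{13 \sqrt{2}}{2}\right) - -1272 = \left(10 + \frac{13 \sqrt{2}}{2}\right) + 1272 = 1282 + \frac{13 \sqrt{2}}{2}$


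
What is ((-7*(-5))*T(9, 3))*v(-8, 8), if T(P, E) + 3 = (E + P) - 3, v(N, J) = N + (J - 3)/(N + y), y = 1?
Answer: -1830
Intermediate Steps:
v(N, J) = N + (-3 + J)/(1 + N) (v(N, J) = N + (J - 3)/(N + 1) = N + (-3 + J)/(1 + N))
T(P, E) = -6 + E + P (T(P, E) = -3 + ((E + P) - 3) = -3 + (-3 + E + P) = -6 + E + P)
((-7*(-5))*T(9, 3))*v(-8, 8) = ((-7*(-5))*(-6 + 3 + 9))*((-3 + 8 - 8 + (-8)²)/(1 - 8)) = (35*6)*((-3 + 8 - 8 + 64)/(-7)) = 210*(-⅐*61) = 210*(-61/7) = -1830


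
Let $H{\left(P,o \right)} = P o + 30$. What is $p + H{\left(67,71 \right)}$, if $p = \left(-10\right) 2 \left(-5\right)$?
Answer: $4887$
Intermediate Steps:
$p = 100$ ($p = \left(-20\right) \left(-5\right) = 100$)
$H{\left(P,o \right)} = 30 + P o$
$p + H{\left(67,71 \right)} = 100 + \left(30 + 67 \cdot 71\right) = 100 + \left(30 + 4757\right) = 100 + 4787 = 4887$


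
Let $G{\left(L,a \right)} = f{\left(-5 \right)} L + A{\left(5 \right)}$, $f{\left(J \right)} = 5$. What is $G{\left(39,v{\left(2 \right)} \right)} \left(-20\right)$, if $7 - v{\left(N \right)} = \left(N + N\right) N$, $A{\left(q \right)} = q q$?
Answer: $-4400$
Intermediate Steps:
$A{\left(q \right)} = q^{2}$
$v{\left(N \right)} = 7 - 2 N^{2}$ ($v{\left(N \right)} = 7 - \left(N + N\right) N = 7 - 2 N N = 7 - 2 N^{2}$)
$G{\left(L,a \right)} = 25 + 5 L$ ($G{\left(L,a \right)} = 5 L + 5^{2} = 5 L + 25 = 25 + 5 L$)
$G{\left(39,v{\left(2 \right)} \right)} \left(-20\right) = \left(25 + 5 \cdot 39\right) \left(-20\right) = \left(25 + 195\right) \left(-20\right) = 220 \left(-20\right) = -4400$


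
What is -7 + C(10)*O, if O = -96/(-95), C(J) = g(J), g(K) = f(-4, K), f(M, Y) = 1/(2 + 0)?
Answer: -617/95 ≈ -6.4947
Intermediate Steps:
f(M, Y) = 1/2
g(K) = 1/2
C(J) = 1/2
O = 96/95 (O = -96*(-1/95) = 96/95 ≈ 1.0105)
-7 + C(10)*O = -7 + (1/2)*(96/95) = -7 + 48/95 = -617/95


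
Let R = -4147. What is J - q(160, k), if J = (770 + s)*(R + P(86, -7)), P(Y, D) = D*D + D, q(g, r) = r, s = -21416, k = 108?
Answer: 84751722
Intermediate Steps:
P(Y, D) = D + D**2 (P(Y, D) = D**2 + D = D + D**2)
J = 84751830 (J = (770 - 21416)*(-4147 - 7*(1 - 7)) = -20646*(-4147 - 7*(-6)) = -20646*(-4147 + 42) = -20646*(-4105) = 84751830)
J - q(160, k) = 84751830 - 1*108 = 84751830 - 108 = 84751722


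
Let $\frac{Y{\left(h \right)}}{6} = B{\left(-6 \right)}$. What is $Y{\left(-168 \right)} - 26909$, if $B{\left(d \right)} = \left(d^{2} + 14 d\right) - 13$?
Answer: $-27275$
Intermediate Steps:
$B{\left(d \right)} = -13 + d^{2} + 14 d$
$Y{\left(h \right)} = -366$ ($Y{\left(h \right)} = 6 \left(-13 + \left(-6\right)^{2} + 14 \left(-6\right)\right) = 6 \left(-13 + 36 - 84\right) = 6 \left(-61\right) = -366$)
$Y{\left(-168 \right)} - 26909 = -366 - 26909 = -27275$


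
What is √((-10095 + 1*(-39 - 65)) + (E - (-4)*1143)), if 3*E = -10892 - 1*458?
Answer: I*√84693/3 ≈ 97.007*I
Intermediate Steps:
E = -11350/3 (E = (-10892 - 1*458)/3 = (-10892 - 458)/3 = (⅓)*(-11350) = -11350/3 ≈ -3783.3)
√((-10095 + 1*(-39 - 65)) + (E - (-4)*1143)) = √((-10095 + 1*(-39 - 65)) + (-11350/3 - (-4)*1143)) = √((-10095 + 1*(-104)) + (-11350/3 - 1*(-4572))) = √((-10095 - 104) + (-11350/3 + 4572)) = √(-10199 + 2366/3) = √(-28231/3) = I*√84693/3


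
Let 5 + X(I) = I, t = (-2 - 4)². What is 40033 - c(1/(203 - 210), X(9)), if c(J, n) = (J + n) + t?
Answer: 279952/7 ≈ 39993.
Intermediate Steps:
t = 36 (t = (-6)² = 36)
X(I) = -5 + I
c(J, n) = 36 + J + n (c(J, n) = (J + n) + 36 = 36 + J + n)
40033 - c(1/(203 - 210), X(9)) = 40033 - (36 + 1/(203 - 210) + (-5 + 9)) = 40033 - (36 + 1/(-7) + 4) = 40033 - (36 - ⅐ + 4) = 40033 - 1*279/7 = 40033 - 279/7 = 279952/7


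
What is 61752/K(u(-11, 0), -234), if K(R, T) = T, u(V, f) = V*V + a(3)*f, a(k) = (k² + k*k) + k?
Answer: -10292/39 ≈ -263.90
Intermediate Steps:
a(k) = k + 2*k² (a(k) = (k² + k²) + k = 2*k² + k = k + 2*k²)
u(V, f) = V² + 21*f (u(V, f) = V*V + (3*(1 + 2*3))*f = V² + (3*(1 + 6))*f = V² + (3*7)*f = V² + 21*f)
61752/K(u(-11, 0), -234) = 61752/(-234) = 61752*(-1/234) = -10292/39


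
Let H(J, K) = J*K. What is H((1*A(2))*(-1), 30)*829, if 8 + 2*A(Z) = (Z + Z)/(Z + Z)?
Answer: 87045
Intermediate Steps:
A(Z) = -7/2 (A(Z) = -4 + ((Z + Z)/(Z + Z))/2 = -4 + ((2*Z)/((2*Z)))/2 = -4 + ((2*Z)*(1/(2*Z)))/2 = -4 + (1/2)*1 = -4 + 1/2 = -7/2)
H((1*A(2))*(-1), 30)*829 = (((1*(-7/2))*(-1))*30)*829 = (-7/2*(-1)*30)*829 = ((7/2)*30)*829 = 105*829 = 87045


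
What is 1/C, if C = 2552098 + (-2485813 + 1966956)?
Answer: 1/2033241 ≈ 4.9183e-7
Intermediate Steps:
C = 2033241 (C = 2552098 - 518857 = 2033241)
1/C = 1/2033241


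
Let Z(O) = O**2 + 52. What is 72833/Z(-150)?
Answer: 72833/22552 ≈ 3.2296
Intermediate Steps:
Z(O) = 52 + O**2
72833/Z(-150) = 72833/(52 + (-150)**2) = 72833/(52 + 22500) = 72833/22552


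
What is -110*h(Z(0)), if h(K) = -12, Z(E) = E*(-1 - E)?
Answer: 1320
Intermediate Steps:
-110*h(Z(0)) = -110*(-12) = 1320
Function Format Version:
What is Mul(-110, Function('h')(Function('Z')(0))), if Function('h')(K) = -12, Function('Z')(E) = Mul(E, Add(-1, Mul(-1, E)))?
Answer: 1320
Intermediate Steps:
Mul(-110, Function('h')(Function('Z')(0))) = Mul(-110, -12) = 1320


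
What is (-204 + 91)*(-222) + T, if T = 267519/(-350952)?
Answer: 419224493/16712 ≈ 25085.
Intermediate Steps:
T = -12739/16712 (T = 267519*(-1/350952) = -12739/16712 ≈ -0.76227)
(-204 + 91)*(-222) + T = (-204 + 91)*(-222) - 12739/16712 = -113*(-222) - 12739/16712 = 25086 - 12739/16712 = 419224493/16712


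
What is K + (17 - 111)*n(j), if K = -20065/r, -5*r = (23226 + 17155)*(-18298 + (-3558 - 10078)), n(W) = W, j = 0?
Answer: -100325/1289526854 ≈ -7.7800e-5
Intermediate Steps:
r = 1289526854/5 (r = -(23226 + 17155)*(-18298 + (-3558 - 10078))/5 = -40381*(-18298 - 13636)/5 = -40381*(-31934)/5 = -⅕*(-1289526854) = 1289526854/5 ≈ 2.5791e+8)
K = -100325/1289526854 (K = -20065/1289526854/5 = -20065*5/1289526854 = -100325/1289526854 ≈ -7.7800e-5)
K + (17 - 111)*n(j) = -100325/1289526854 + (17 - 111)*0 = -100325/1289526854 - 94*0 = -100325/1289526854 + 0 = -100325/1289526854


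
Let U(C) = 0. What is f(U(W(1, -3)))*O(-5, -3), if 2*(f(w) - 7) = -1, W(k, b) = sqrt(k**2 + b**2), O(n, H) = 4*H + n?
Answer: -221/2 ≈ -110.50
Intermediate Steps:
O(n, H) = n + 4*H
W(k, b) = sqrt(b**2 + k**2)
f(w) = 13/2 (f(w) = 7 + (1/2)*(-1) = 7 - 1/2 = 13/2)
f(U(W(1, -3)))*O(-5, -3) = 13*(-5 + 4*(-3))/2 = 13*(-5 - 12)/2 = (13/2)*(-17) = -221/2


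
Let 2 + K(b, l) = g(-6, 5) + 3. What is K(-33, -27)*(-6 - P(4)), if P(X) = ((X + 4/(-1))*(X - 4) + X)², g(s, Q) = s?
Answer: 110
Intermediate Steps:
P(X) = (X + (-4 + X)²)² (P(X) = ((X + 4*(-1))*(-4 + X) + X)² = ((X - 4)*(-4 + X) + X)² = ((-4 + X)*(-4 + X) + X)² = ((-4 + X)² + X)² = (X + (-4 + X)²)²)
K(b, l) = -5 (K(b, l) = -2 + (-6 + 3) = -2 - 3 = -5)
K(-33, -27)*(-6 - P(4)) = -5*(-6 - (16 + 4² - 7*4)²) = -5*(-6 - (16 + 16 - 28)²) = -5*(-6 - 1*4²) = -5*(-6 - 1*16) = -5*(-6 - 16) = -5*(-22) = 110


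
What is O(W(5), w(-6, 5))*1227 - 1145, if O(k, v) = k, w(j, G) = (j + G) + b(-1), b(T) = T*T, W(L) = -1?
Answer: -2372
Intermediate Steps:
b(T) = T²
w(j, G) = 1 + G + j (w(j, G) = (j + G) + (-1)² = (G + j) + 1 = 1 + G + j)
O(W(5), w(-6, 5))*1227 - 1145 = -1*1227 - 1145 = -1227 - 1145 = -2372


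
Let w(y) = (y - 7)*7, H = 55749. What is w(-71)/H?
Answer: -182/18583 ≈ -0.0097939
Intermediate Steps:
w(y) = -49 + 7*y (w(y) = (-7 + y)*7 = -49 + 7*y)
w(-71)/H = (-49 + 7*(-71))/55749 = (-49 - 497)*(1/55749) = -546*1/55749 = -182/18583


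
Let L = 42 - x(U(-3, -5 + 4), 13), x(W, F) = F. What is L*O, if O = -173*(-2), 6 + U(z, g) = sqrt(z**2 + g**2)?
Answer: 10034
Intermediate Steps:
U(z, g) = -6 + sqrt(g**2 + z**2) (U(z, g) = -6 + sqrt(z**2 + g**2) = -6 + sqrt(g**2 + z**2))
L = 29 (L = 42 - 1*13 = 42 - 13 = 29)
O = 346
L*O = 29*346 = 10034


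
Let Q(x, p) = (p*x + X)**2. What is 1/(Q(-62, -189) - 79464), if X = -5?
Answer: 1/137114905 ≈ 7.2932e-9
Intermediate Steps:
Q(x, p) = (-5 + p*x)**2 (Q(x, p) = (p*x - 5)**2 = (-5 + p*x)**2)
1/(Q(-62, -189) - 79464) = 1/((-5 - 189*(-62))**2 - 79464) = 1/((-5 + 11718)**2 - 79464) = 1/(11713**2 - 79464) = 1/(137194369 - 79464) = 1/137114905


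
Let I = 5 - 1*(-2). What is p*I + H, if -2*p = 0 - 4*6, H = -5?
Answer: 79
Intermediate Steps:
p = 12 (p = -(0 - 4*6)/2 = -(0 - 24)/2 = -½*(-24) = 12)
I = 7 (I = 5 + 2 = 7)
p*I + H = 12*7 - 5 = 84 - 5 = 79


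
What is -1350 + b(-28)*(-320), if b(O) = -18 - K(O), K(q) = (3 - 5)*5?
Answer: 1210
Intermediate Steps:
K(q) = -10 (K(q) = -2*5 = -10)
b(O) = -8 (b(O) = -18 - 1*(-10) = -18 + 10 = -8)
-1350 + b(-28)*(-320) = -1350 - 8*(-320) = -1350 + 2560 = 1210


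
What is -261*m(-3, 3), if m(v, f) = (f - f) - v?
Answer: -783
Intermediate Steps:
m(v, f) = -v (m(v, f) = 0 - v = -v)
-261*m(-3, 3) = -(-261)*(-3) = -261*3 = -783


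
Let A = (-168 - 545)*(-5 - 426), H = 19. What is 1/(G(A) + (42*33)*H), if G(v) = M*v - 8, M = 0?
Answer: 1/26326 ≈ 3.7985e-5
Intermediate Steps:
A = 307303 (A = -713*(-431) = 307303)
G(v) = -8 (G(v) = 0*v - 8 = 0 - 8 = -8)
1/(G(A) + (42*33)*H) = 1/(-8 + (42*33)*19) = 1/(-8 + 1386*19) = 1/(-8 + 26334) = 1/26326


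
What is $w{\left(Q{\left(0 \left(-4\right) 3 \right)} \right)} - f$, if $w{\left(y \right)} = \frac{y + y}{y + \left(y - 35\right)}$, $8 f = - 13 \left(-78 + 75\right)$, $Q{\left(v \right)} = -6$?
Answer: $- \frac{1737}{376} \approx -4.6197$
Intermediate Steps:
$f = \frac{39}{8}$ ($f = \frac{\left(-13\right) \left(-78 + 75\right)}{8} = \frac{\left(-13\right) \left(-3\right)}{8} = \frac{1}{8} \cdot 39 = \frac{39}{8} \approx 4.875$)
$w{\left(y \right)} = \frac{2 y}{-35 + 2 y}$ ($w{\left(y \right)} = \frac{2 y}{y + \left(y - 35\right)} = \frac{2 y}{y + \left(-35 + y\right)} = \frac{2 y}{-35 + 2 y}$)
$w{\left(Q{\left(0 \left(-4\right) 3 \right)} \right)} - f = 2 \left(-6\right) \frac{1}{-35 + 2 \left(-6\right)} - \frac{39}{8} = 2 \left(-6\right) \frac{1}{-35 - 12} - \frac{39}{8} = 2 \left(-6\right) \frac{1}{-47} - \frac{39}{8} = 2 \left(-6\right) \left(- \frac{1}{47}\right) - \frac{39}{8} = \frac{12}{47} - \frac{39}{8} = - \frac{1737}{376}$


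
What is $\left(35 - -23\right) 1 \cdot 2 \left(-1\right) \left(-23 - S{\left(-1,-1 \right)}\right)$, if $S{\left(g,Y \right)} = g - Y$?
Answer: $2668$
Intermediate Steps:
$\left(35 - -23\right) 1 \cdot 2 \left(-1\right) \left(-23 - S{\left(-1,-1 \right)}\right) = \left(35 - -23\right) 1 \cdot 2 \left(-1\right) \left(-23 - \left(-1 - -1\right)\right) = \left(35 + 23\right) 2 \left(-1\right) \left(-23 - \left(-1 + 1\right)\right) = 58 \left(-2\right) \left(-23 - 0\right) = - 116 \left(-23 + 0\right) = \left(-116\right) \left(-23\right) = 2668$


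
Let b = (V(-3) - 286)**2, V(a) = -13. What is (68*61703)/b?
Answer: 4195804/89401 ≈ 46.932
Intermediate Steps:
b = 89401 (b = (-13 - 286)**2 = (-299)**2 = 89401)
(68*61703)/b = (68*61703)/89401 = 4195804*(1/89401) = 4195804/89401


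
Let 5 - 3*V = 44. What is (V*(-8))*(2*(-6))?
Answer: -1248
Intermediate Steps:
V = -13 (V = 5/3 - ⅓*44 = 5/3 - 44/3 = -13)
(V*(-8))*(2*(-6)) = (-13*(-8))*(2*(-6)) = 104*(-12) = -1248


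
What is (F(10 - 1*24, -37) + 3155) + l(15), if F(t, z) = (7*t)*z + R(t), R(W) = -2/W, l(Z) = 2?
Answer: 47482/7 ≈ 6783.1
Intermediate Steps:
F(t, z) = -2/t + 7*t*z (F(t, z) = (7*t)*z - 2/t = 7*t*z - 2/t = -2/t + 7*t*z)
(F(10 - 1*24, -37) + 3155) + l(15) = ((-2/(10 - 1*24) + 7*(10 - 1*24)*(-37)) + 3155) + 2 = ((-2/(10 - 24) + 7*(10 - 24)*(-37)) + 3155) + 2 = ((-2/(-14) + 7*(-14)*(-37)) + 3155) + 2 = ((-2*(-1/14) + 3626) + 3155) + 2 = ((⅐ + 3626) + 3155) + 2 = (25383/7 + 3155) + 2 = 47468/7 + 2 = 47482/7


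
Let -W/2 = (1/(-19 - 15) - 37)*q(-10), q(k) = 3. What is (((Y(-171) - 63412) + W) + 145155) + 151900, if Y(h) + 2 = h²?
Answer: 4472771/17 ≈ 2.6310e+5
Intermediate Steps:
W = 3777/17 (W = -2*(1/(-19 - 15) - 37)*3 = -2*(1/(-34) - 37)*3 = -2*(-1/34 - 37)*3 = -(-1259)*3/17 = -2*(-3777/34) = 3777/17 ≈ 222.18)
Y(h) = -2 + h²
(((Y(-171) - 63412) + W) + 145155) + 151900 = ((((-2 + (-171)²) - 63412) + 3777/17) + 145155) + 151900 = ((((-2 + 29241) - 63412) + 3777/17) + 145155) + 151900 = (((29239 - 63412) + 3777/17) + 145155) + 151900 = ((-34173 + 3777/17) + 145155) + 151900 = (-577164/17 + 145155) + 151900 = 1890471/17 + 151900 = 4472771/17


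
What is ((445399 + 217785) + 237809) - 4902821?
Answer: -4001828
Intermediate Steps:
((445399 + 217785) + 237809) - 4902821 = (663184 + 237809) - 4902821 = 900993 - 4902821 = -4001828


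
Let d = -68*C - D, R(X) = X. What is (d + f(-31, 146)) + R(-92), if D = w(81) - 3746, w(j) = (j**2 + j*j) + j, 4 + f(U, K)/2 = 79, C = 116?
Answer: -17287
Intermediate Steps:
f(U, K) = 150 (f(U, K) = -8 + 2*79 = -8 + 158 = 150)
w(j) = j + 2*j**2 (w(j) = (j**2 + j**2) + j = 2*j**2 + j = j + 2*j**2)
D = 9457 (D = 81*(1 + 2*81) - 3746 = 81*(1 + 162) - 3746 = 81*163 - 3746 = 13203 - 3746 = 9457)
d = -17345 (d = -68*116 - 1*9457 = -7888 - 9457 = -17345)
(d + f(-31, 146)) + R(-92) = (-17345 + 150) - 92 = -17195 - 92 = -17287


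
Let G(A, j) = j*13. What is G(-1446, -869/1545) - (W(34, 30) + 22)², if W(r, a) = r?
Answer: -4856417/1545 ≈ -3143.3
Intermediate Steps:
G(A, j) = 13*j
G(-1446, -869/1545) - (W(34, 30) + 22)² = 13*(-869/1545) - (34 + 22)² = 13*(-869*1/1545) - 1*56² = 13*(-869/1545) - 1*3136 = -11297/1545 - 3136 = -4856417/1545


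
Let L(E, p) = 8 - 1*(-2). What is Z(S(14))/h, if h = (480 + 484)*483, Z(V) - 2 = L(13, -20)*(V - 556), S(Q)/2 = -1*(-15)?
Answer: -2629/232806 ≈ -0.011293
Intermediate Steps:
S(Q) = 30 (S(Q) = 2*(-1*(-15)) = 2*15 = 30)
L(E, p) = 10 (L(E, p) = 8 + 2 = 10)
Z(V) = -5558 + 10*V (Z(V) = 2 + 10*(V - 556) = 2 + 10*(-556 + V) = 2 + (-5560 + 10*V) = -5558 + 10*V)
h = 465612 (h = 964*483 = 465612)
Z(S(14))/h = (-5558 + 10*30)/465612 = (-5558 + 300)*(1/465612) = -5258*1/465612 = -2629/232806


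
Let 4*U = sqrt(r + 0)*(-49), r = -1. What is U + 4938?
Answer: 4938 - 49*I/4 ≈ 4938.0 - 12.25*I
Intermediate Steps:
U = -49*I/4 (U = (sqrt(-1 + 0)*(-49))/4 = (sqrt(-1)*(-49))/4 = (I*(-49))/4 = (-49*I)/4 = -49*I/4 ≈ -12.25*I)
U + 4938 = -49*I/4 + 4938 = 4938 - 49*I/4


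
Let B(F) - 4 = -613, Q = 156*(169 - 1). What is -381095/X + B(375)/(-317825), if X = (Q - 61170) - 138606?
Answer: 121227221287/55164249600 ≈ 2.1976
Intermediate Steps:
Q = 26208 (Q = 156*168 = 26208)
B(F) = -609 (B(F) = 4 - 613 = -609)
X = -173568 (X = (26208 - 61170) - 138606 = -34962 - 138606 = -173568)
-381095/X + B(375)/(-317825) = -381095/(-173568) - 609/(-317825) = -381095*(-1/173568) - 609*(-1/317825) = 381095/173568 + 609/317825 = 121227221287/55164249600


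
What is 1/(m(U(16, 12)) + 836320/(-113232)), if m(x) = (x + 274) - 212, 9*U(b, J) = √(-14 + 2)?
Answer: 2051466606/112044571393 - 16694643*I*√3/224089142786 ≈ 0.018309 - 0.00012904*I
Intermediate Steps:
U(b, J) = 2*I*√3/9 (U(b, J) = √(-14 + 2)/9 = √(-12)/9 = (2*I*√3)/9 = 2*I*√3/9)
m(x) = 62 + x (m(x) = (274 + x) - 212 = 62 + x)
1/(m(U(16, 12)) + 836320/(-113232)) = 1/((62 + 2*I*√3/9) + 836320/(-113232)) = 1/((62 + 2*I*√3/9) + 836320*(-1/113232)) = 1/((62 + 2*I*√3/9) - 52270/7077) = 1/(386504/7077 + 2*I*√3/9)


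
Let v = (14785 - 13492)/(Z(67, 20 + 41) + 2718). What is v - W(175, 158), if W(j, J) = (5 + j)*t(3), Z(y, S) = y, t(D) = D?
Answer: -1502607/2785 ≈ -539.54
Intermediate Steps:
W(j, J) = 15 + 3*j (W(j, J) = (5 + j)*3 = 15 + 3*j)
v = 1293/2785 (v = (14785 - 13492)/(67 + 2718) = 1293/2785 ≈ 0.46427)
v - W(175, 158) = 1293/2785 - (15 + 3*175) = 1293/2785 - (15 + 525) = 1293/2785 - 1*540 = 1293/2785 - 540 = -1502607/2785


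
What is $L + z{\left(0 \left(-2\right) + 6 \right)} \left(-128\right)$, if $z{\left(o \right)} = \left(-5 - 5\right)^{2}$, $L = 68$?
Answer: $-12732$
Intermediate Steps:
$z{\left(o \right)} = 100$ ($z{\left(o \right)} = \left(-10\right)^{2} = 100$)
$L + z{\left(0 \left(-2\right) + 6 \right)} \left(-128\right) = 68 + 100 \left(-128\right) = 68 - 12800 = -12732$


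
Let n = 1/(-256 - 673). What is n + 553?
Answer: 513736/929 ≈ 553.00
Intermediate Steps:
n = -1/929 (n = 1/(-929) = -1/929 ≈ -0.0010764)
n + 553 = -1/929 + 553 = 513736/929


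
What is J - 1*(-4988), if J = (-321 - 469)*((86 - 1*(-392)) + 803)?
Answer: -1007002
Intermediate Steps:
J = -1011990 (J = -790*((86 + 392) + 803) = -790*(478 + 803) = -790*1281 = -1011990)
J - 1*(-4988) = -1011990 - 1*(-4988) = -1011990 + 4988 = -1007002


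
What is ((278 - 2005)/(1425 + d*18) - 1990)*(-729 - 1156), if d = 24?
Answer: 6969140945/1857 ≈ 3.7529e+6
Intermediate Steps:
((278 - 2005)/(1425 + d*18) - 1990)*(-729 - 1156) = ((278 - 2005)/(1425 + 24*18) - 1990)*(-729 - 1156) = (-1727/(1425 + 432) - 1990)*(-1885) = (-1727/1857 - 1990)*(-1885) = -3697157/1857*(-1885) = 6969140945/1857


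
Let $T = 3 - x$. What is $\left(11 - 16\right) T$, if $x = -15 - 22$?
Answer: $-200$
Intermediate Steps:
$x = -37$ ($x = -15 - 22 = -37$)
$T = 40$ ($T = 3 - -37 = 3 + 37 = 40$)
$\left(11 - 16\right) T = \left(11 - 16\right) 40 = \left(-5\right) 40 = -200$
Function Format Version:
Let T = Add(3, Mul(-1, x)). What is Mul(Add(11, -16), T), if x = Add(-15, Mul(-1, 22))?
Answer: -200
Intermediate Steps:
x = -37 (x = Add(-15, -22) = -37)
T = 40 (T = Add(3, Mul(-1, -37)) = Add(3, 37) = 40)
Mul(Add(11, -16), T) = Mul(Add(11, -16), 40) = Mul(-5, 40) = -200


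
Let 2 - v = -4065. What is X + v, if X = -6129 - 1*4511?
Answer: -6573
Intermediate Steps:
v = 4067 (v = 2 - 1*(-4065) = 2 + 4065 = 4067)
X = -10640 (X = -6129 - 4511 = -10640)
X + v = -10640 + 4067 = -6573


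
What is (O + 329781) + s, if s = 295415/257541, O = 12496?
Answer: 88150656272/257541 ≈ 3.4228e+5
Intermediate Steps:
s = 295415/257541 (s = 295415*(1/257541) = 295415/257541 ≈ 1.1471)
(O + 329781) + s = (12496 + 329781) + 295415/257541 = 342277 + 295415/257541 = 88150656272/257541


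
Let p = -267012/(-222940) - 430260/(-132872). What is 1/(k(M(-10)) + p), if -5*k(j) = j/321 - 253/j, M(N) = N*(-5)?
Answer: 7428763485375/40239285414812 ≈ 0.18461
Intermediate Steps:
M(N) = -5*N
p = 8212536429/1851405230 (p = -267012*(-1/222940) - 430260*(-1/132872) = 66753/55735 + 107565/33218 = 8212536429/1851405230 ≈ 4.4358)
k(j) = -j/1605 + 253/(5*j) (k(j) = -(j/321 - 253/j)/5 = -(-253/j + j/321)/5 = -j/1605 + 253/(5*j))
1/(k(M(-10)) + p) = 1/((81213 - (-5*(-10))²)/(1605*((-5*(-10)))) + 8212536429/1851405230) = 1/((1/1605)*(81213 - 1*50²)/50 + 8212536429/1851405230) = 1/((1/1605)*(1/50)*(81213 - 1*2500) + 8212536429/1851405230) = 1/((1/1605)*(1/50)*(81213 - 2500) + 8212536429/1851405230) = 1/((1/1605)*(1/50)*78713 + 8212536429/1851405230) = 1/(78713/80250 + 8212536429/1851405230) = 1/(40239285414812/7428763485375) = 7428763485375/40239285414812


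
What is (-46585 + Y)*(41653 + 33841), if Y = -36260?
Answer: -6254300430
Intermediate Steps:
(-46585 + Y)*(41653 + 33841) = (-46585 - 36260)*(41653 + 33841) = -82845*75494 = -6254300430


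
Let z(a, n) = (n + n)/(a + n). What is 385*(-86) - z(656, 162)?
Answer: -13542152/409 ≈ -33110.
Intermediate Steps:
z(a, n) = 2*n/(a + n) (z(a, n) = (2*n)/(a + n) = 2*n/(a + n))
385*(-86) - z(656, 162) = 385*(-86) - 2*162/(656 + 162) = -33110 - 2*162/818 = -33110 - 1*162/409 = -33110 - 162/409 = -13542152/409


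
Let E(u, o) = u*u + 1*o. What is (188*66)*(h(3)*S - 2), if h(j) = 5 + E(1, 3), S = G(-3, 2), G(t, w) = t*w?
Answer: -694848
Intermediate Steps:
S = -6 (S = -3*2 = -6)
E(u, o) = o + u**2 (E(u, o) = u**2 + o = o + u**2)
h(j) = 9 (h(j) = 5 + (3 + 1**2) = 5 + (3 + 1) = 5 + 4 = 9)
(188*66)*(h(3)*S - 2) = (188*66)*(9*(-6) - 2) = 12408*(-54 - 2) = 12408*(-56) = -694848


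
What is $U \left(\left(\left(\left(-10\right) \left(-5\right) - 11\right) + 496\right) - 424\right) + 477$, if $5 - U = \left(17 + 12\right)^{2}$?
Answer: $-92319$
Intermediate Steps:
$U = -836$ ($U = 5 - \left(17 + 12\right)^{2} = 5 - 29^{2} = 5 - 841 = -836$)
$U \left(\left(\left(\left(-10\right) \left(-5\right) - 11\right) + 496\right) - 424\right) + 477 = - 836 \left(\left(\left(\left(-10\right) \left(-5\right) - 11\right) + 496\right) - 424\right) + 477 = - 836 \left(\left(\left(50 - 11\right) + 496\right) - 424\right) + 477 = - 836 \left(\left(39 + 496\right) - 424\right) + 477 = - 836 \left(535 - 424\right) + 477 = \left(-836\right) 111 + 477 = -92796 + 477 = -92319$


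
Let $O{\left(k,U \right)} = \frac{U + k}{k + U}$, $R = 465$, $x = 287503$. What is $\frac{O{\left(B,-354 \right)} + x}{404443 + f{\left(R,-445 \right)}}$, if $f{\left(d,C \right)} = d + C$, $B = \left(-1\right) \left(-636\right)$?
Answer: $\frac{287504}{404463} \approx 0.71083$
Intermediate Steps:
$B = 636$
$O{\left(k,U \right)} = 1$ ($O{\left(k,U \right)} = \frac{U + k}{U + k} = 1$)
$f{\left(d,C \right)} = C + d$
$\frac{O{\left(B,-354 \right)} + x}{404443 + f{\left(R,-445 \right)}} = \frac{1 + 287503}{404443 + \left(-445 + 465\right)} = \frac{287504}{404443 + 20} = \frac{287504}{404463}$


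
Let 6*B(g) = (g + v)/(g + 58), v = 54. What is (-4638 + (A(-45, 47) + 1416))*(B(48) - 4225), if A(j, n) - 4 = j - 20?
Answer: 1470235739/106 ≈ 1.3870e+7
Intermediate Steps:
A(j, n) = -16 + j (A(j, n) = 4 + (j - 20) = 4 + (-20 + j) = -16 + j)
B(g) = (54 + g)/(6*(58 + g)) (B(g) = ((g + 54)/(g + 58))/6 = ((54 + g)/(58 + g))/6 = (54 + g)/(6*(58 + g)))
(-4638 + (A(-45, 47) + 1416))*(B(48) - 4225) = (-4638 + ((-16 - 45) + 1416))*((54 + 48)/(6*(58 + 48)) - 4225) = (-4638 + (-61 + 1416))*((1/6)*102/106 - 4225) = (-4638 + 1355)*((1/6)*(1/106)*102 - 4225) = -3283*(17/106 - 4225) = -3283*(-447833/106) = 1470235739/106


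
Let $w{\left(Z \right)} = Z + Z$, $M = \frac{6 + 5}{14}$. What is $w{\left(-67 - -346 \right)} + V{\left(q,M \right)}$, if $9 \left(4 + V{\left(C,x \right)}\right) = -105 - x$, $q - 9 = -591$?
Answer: $\frac{68323}{126} \approx 542.25$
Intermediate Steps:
$q = -582$ ($q = 9 - 591 = -582$)
$M = \frac{11}{14}$ ($M = 11 \cdot \frac{1}{14} = \frac{11}{14} \approx 0.78571$)
$V{\left(C,x \right)} = - \frac{47}{3} - \frac{x}{9}$ ($V{\left(C,x \right)} = -4 + \frac{-105 - x}{9} = -4 - \left(\frac{35}{3} + \frac{x}{9}\right) = - \frac{47}{3} - \frac{x}{9}$)
$w{\left(Z \right)} = 2 Z$
$w{\left(-67 - -346 \right)} + V{\left(q,M \right)} = 2 \left(-67 - -346\right) - \frac{1985}{126} = 2 \left(-67 + 346\right) - \frac{1985}{126} = 2 \cdot 279 - \frac{1985}{126} = 558 - \frac{1985}{126} = \frac{68323}{126}$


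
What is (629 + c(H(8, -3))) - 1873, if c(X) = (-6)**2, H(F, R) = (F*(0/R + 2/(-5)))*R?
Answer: -1208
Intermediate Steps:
H(F, R) = -2*F*R/5 (H(F, R) = (F*(0 + 2*(-1/5)))*R = (F*(0 - 2/5))*R = (F*(-2/5))*R = (-2*F/5)*R = -2*F*R/5)
c(X) = 36
(629 + c(H(8, -3))) - 1873 = (629 + 36) - 1873 = 665 - 1873 = -1208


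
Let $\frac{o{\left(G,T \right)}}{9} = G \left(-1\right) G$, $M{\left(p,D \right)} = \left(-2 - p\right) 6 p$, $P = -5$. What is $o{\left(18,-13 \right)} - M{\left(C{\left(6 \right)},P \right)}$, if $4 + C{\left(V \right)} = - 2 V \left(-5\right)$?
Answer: $16572$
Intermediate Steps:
$C{\left(V \right)} = -4 + 10 V$ ($C{\left(V \right)} = -4 - 2 V \left(-5\right) = -4 - 2 \left(- 5 V\right) = -4 + 10 V$)
$M{\left(p,D \right)} = p \left(-12 - 6 p\right)$ ($M{\left(p,D \right)} = \left(-12 - 6 p\right) p = p \left(-12 - 6 p\right)$)
$o{\left(G,T \right)} = - 9 G^{2}$ ($o{\left(G,T \right)} = 9 G \left(-1\right) G = 9 - G G = 9 \left(- G^{2}\right) = - 9 G^{2}$)
$o{\left(18,-13 \right)} - M{\left(C{\left(6 \right)},P \right)} = - 9 \cdot 18^{2} - - 6 \left(-4 + 10 \cdot 6\right) \left(2 + \left(-4 + 10 \cdot 6\right)\right) = \left(-9\right) 324 - - 6 \left(-4 + 60\right) \left(2 + \left(-4 + 60\right)\right) = -2916 - \left(-6\right) 56 \left(2 + 56\right) = -2916 - \left(-6\right) 56 \cdot 58 = -2916 - -19488 = -2916 + 19488 = 16572$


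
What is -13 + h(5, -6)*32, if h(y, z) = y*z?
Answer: -973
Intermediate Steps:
-13 + h(5, -6)*32 = -13 + (5*(-6))*32 = -13 - 30*32 = -13 - 960 = -973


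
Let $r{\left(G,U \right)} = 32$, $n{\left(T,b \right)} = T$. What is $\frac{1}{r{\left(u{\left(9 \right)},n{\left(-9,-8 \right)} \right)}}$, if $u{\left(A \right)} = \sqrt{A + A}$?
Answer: $\frac{1}{32} \approx 0.03125$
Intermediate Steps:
$u{\left(A \right)} = \sqrt{2} \sqrt{A}$ ($u{\left(A \right)} = \sqrt{2 A} = \sqrt{2} \sqrt{A}$)
$\frac{1}{r{\left(u{\left(9 \right)},n{\left(-9,-8 \right)} \right)}} = \frac{1}{32}$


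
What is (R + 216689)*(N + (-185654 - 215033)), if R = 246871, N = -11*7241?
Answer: -222665483280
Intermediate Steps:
N = -79651
(R + 216689)*(N + (-185654 - 215033)) = (246871 + 216689)*(-79651 + (-185654 - 215033)) = 463560*(-79651 - 400687) = 463560*(-480338) = -222665483280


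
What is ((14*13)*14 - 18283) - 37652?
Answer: -53387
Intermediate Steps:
((14*13)*14 - 18283) - 37652 = (182*14 - 18283) - 37652 = (2548 - 18283) - 37652 = -15735 - 37652 = -53387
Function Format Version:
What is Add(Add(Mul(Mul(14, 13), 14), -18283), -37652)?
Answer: -53387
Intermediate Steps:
Add(Add(Mul(Mul(14, 13), 14), -18283), -37652) = Add(Add(Mul(182, 14), -18283), -37652) = Add(Add(2548, -18283), -37652) = Add(-15735, -37652) = -53387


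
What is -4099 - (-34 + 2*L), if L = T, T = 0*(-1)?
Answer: -4065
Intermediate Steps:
T = 0
L = 0
-4099 - (-34 + 2*L) = -4099 - (-34 + 2*0) = -4099 - (-34 + 0) = -4099 - 1*(-34) = -4099 + 34 = -4065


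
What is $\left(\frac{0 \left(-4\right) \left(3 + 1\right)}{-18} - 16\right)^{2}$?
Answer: $256$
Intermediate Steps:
$\left(\frac{0 \left(-4\right) \left(3 + 1\right)}{-18} - 16\right)^{2} = \left(0 \cdot 4 \left(- \frac{1}{18}\right) - 16\right)^{2} = \left(0 \left(- \frac{1}{18}\right) - 16\right)^{2} = \left(0 - 16\right)^{2} = \left(-16\right)^{2} = 256$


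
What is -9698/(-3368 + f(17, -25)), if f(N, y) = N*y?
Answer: 9698/3793 ≈ 2.5568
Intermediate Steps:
-9698/(-3368 + f(17, -25)) = -9698/(-3368 + 17*(-25)) = -9698/(-3368 - 425) = -9698/(-3793) = -9698*(-1/3793) = 9698/3793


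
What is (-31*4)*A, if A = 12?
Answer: -1488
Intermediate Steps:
(-31*4)*A = -31*4*12 = -124*12 = -1488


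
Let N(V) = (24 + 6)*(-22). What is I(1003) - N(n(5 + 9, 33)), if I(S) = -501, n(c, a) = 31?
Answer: 159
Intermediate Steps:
N(V) = -660 (N(V) = 30*(-22) = -660)
I(1003) - N(n(5 + 9, 33)) = -501 - 1*(-660) = -501 + 660 = 159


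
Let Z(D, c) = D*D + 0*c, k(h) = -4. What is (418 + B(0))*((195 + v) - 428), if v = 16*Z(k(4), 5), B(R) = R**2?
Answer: 9614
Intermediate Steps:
Z(D, c) = D**2 (Z(D, c) = D**2 + 0 = D**2)
v = 256 (v = 16*(-4)**2 = 16*16 = 256)
(418 + B(0))*((195 + v) - 428) = (418 + 0**2)*((195 + 256) - 428) = (418 + 0)*(451 - 428) = 418*23 = 9614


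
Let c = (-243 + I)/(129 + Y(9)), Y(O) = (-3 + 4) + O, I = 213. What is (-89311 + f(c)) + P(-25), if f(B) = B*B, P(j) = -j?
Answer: -1725093906/19321 ≈ -89286.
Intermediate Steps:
Y(O) = 1 + O
c = -30/139 (c = (-243 + 213)/(129 + (1 + 9)) = -30/(129 + 10) = -30/139 ≈ -0.21583)
f(B) = B²
(-89311 + f(c)) + P(-25) = (-89311 + (-30/139)²) - 1*(-25) = (-89311 + 900/19321) + 25 = -1725576931/19321 + 25 = -1725093906/19321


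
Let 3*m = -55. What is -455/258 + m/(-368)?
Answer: -81355/47472 ≈ -1.7137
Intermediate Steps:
m = -55/3 (m = (⅓)*(-55) = -55/3 ≈ -18.333)
-455/258 + m/(-368) = -455/258 - 55/3/(-368) = -455*1/258 - 55/3*(-1/368) = -455/258 + 55/1104 = -81355/47472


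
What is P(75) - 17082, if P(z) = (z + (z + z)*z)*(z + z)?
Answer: 1681668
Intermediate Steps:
P(z) = 2*z*(z + 2*z²) (P(z) = (z + (2*z)*z)*(2*z) = (z + 2*z²)*(2*z) = 2*z*(z + 2*z²))
P(75) - 17082 = 75²*(2 + 4*75) - 17082 = 5625*(2 + 300) - 17082 = 5625*302 - 17082 = 1698750 - 17082 = 1681668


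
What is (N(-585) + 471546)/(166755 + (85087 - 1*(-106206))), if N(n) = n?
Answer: 470961/358048 ≈ 1.3154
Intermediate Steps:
(N(-585) + 471546)/(166755 + (85087 - 1*(-106206))) = (-585 + 471546)/(166755 + (85087 - 1*(-106206))) = 470961/(166755 + (85087 + 106206)) = 470961/(166755 + 191293) = 470961/358048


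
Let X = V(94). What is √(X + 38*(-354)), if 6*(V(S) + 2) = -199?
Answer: I*√485538/6 ≈ 116.13*I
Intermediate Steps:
V(S) = -211/6 (V(S) = -2 + (⅙)*(-199) = -2 - 199/6 = -211/6)
X = -211/6 ≈ -35.167
√(X + 38*(-354)) = √(-211/6 + 38*(-354)) = √(-211/6 - 13452) = √(-80923/6) = I*√485538/6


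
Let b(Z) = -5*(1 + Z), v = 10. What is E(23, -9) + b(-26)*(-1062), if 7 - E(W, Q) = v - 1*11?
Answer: -132742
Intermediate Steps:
b(Z) = -5 - 5*Z
E(W, Q) = 8 (E(W, Q) = 7 - (10 - 1*11) = 7 - (10 - 11) = 7 - 1*(-1) = 7 + 1 = 8)
E(23, -9) + b(-26)*(-1062) = 8 + (-5 - 5*(-26))*(-1062) = 8 + (-5 + 130)*(-1062) = 8 + 125*(-1062) = 8 - 132750 = -132742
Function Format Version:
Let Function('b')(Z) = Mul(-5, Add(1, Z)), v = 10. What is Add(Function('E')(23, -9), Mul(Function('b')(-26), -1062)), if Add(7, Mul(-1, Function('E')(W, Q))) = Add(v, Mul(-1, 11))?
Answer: -132742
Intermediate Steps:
Function('b')(Z) = Add(-5, Mul(-5, Z))
Function('E')(W, Q) = 8 (Function('E')(W, Q) = Add(7, Mul(-1, Add(10, Mul(-1, 11)))) = Add(7, Mul(-1, Add(10, -11))) = Add(7, Mul(-1, -1)) = Add(7, 1) = 8)
Add(Function('E')(23, -9), Mul(Function('b')(-26), -1062)) = Add(8, Mul(Add(-5, Mul(-5, -26)), -1062)) = Add(8, Mul(Add(-5, 130), -1062)) = Add(8, Mul(125, -1062)) = Add(8, -132750) = -132742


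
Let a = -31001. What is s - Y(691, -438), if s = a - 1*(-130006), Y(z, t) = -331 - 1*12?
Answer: 99348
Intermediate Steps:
Y(z, t) = -343 (Y(z, t) = -331 - 12 = -343)
s = 99005 (s = -31001 - 1*(-130006) = -31001 + 130006 = 99005)
s - Y(691, -438) = 99005 - 1*(-343) = 99005 + 343 = 99348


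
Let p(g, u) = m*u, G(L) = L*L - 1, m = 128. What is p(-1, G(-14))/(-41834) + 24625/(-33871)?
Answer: -72137785/54498439 ≈ -1.3237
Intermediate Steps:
G(L) = -1 + L**2 (G(L) = L**2 - 1 = -1 + L**2)
p(g, u) = 128*u
p(-1, G(-14))/(-41834) + 24625/(-33871) = (128*(-1 + (-14)**2))/(-41834) + 24625/(-33871) = (128*(-1 + 196))*(-1/41834) + 24625*(-1/33871) = (128*195)*(-1/41834) - 24625/33871 = 24960*(-1/41834) - 24625/33871 = -960/1609 - 24625/33871 = -72137785/54498439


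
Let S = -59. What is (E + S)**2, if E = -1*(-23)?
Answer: 1296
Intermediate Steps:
E = 23
(E + S)**2 = (23 - 59)**2 = (-36)**2 = 1296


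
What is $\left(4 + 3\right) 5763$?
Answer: $40341$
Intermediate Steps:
$\left(4 + 3\right) 5763 = 7 \cdot 5763 = 40341$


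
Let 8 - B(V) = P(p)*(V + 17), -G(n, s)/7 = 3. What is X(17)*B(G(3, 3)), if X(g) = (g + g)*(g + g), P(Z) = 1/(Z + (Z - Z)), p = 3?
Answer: 32368/3 ≈ 10789.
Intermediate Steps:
G(n, s) = -21 (G(n, s) = -7*3 = -21)
P(Z) = 1/Z (P(Z) = 1/(Z + 0) = 1/Z)
X(g) = 4*g² (X(g) = (2*g)*(2*g) = 4*g²)
B(V) = 7/3 - V/3 (B(V) = 8 - (V + 17)/3 = 8 - (17 + V)/3 = 8 - (17/3 + V/3) = 8 + (-17/3 - V/3) = 7/3 - V/3)
X(17)*B(G(3, 3)) = (4*17²)*(7/3 - ⅓*(-21)) = (4*289)*(7/3 + 7) = 1156*(28/3) = 32368/3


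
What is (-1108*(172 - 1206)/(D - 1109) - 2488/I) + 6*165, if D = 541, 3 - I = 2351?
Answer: -42759291/41677 ≈ -1026.0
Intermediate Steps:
I = -2348 (I = 3 - 1*2351 = 3 - 2351 = -2348)
(-1108*(172 - 1206)/(D - 1109) - 2488/I) + 6*165 = (-1108*(172 - 1206)/(541 - 1109) - 2488/(-2348)) + 6*165 = (-1108/((-568/(-1034))) - 2488*(-1/2348)) + 990 = (-1108/((-568*(-1/1034))) + 622/587) + 990 = (-1108/284/517 + 622/587) + 990 = (-1108*517/284 + 622/587) + 990 = (-143209/71 + 622/587) + 990 = -84019521/41677 + 990 = -42759291/41677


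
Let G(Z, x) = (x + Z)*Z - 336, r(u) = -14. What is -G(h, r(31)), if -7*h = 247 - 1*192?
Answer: 8049/49 ≈ 164.27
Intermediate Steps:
h = -55/7 (h = -(247 - 1*192)/7 = -(247 - 192)/7 = -⅐*55 = -55/7 ≈ -7.8571)
G(Z, x) = -336 + Z*(Z + x) (G(Z, x) = (Z + x)*Z - 336 = Z*(Z + x) - 336 = -336 + Z*(Z + x))
-G(h, r(31)) = -(-336 + (-55/7)² - 55/7*(-14)) = -(-336 + 3025/49 + 110) = -1*(-8049/49) = 8049/49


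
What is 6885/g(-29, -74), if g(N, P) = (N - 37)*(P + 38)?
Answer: 255/88 ≈ 2.8977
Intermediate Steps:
g(N, P) = (-37 + N)*(38 + P)
6885/g(-29, -74) = 6885/(-1406 - 37*(-74) + 38*(-29) - 29*(-74)) = 6885/(-1406 + 2738 - 1102 + 2146) = 6885/2376 = 6885*(1/2376) = 255/88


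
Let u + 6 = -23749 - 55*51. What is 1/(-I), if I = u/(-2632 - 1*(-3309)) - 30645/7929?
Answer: 596437/25704545 ≈ 0.023204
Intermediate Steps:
u = -26560 (u = -6 + (-23749 - 55*51) = -6 + (-23749 - 1*2805) = -6 + (-23749 - 2805) = -6 - 26554 = -26560)
I = -25704545/596437 (I = -26560/(-2632 - 1*(-3309)) - 30645/7929 = -26560/(-2632 + 3309) - 30645*1/7929 = -26560/677 - 3405/881 = -25704545/596437 ≈ -43.097)
1/(-I) = 1/(-1*(-25704545/596437)) = 1/(25704545/596437) = 596437/25704545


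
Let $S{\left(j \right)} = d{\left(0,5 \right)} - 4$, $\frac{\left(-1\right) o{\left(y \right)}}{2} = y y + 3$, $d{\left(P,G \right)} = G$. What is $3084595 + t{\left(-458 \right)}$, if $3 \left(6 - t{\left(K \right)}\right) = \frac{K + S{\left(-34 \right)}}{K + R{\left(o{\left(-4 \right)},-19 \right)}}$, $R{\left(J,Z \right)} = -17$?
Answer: $\frac{4395555968}{1425} \approx 3.0846 \cdot 10^{6}$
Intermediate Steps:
$o{\left(y \right)} = -6 - 2 y^{2}$ ($o{\left(y \right)} = - 2 \left(y y + 3\right) = - 2 \left(y^{2} + 3\right) = - 2 \left(3 + y^{2}\right) = -6 - 2 y^{2}$)
$S{\left(j \right)} = 1$ ($S{\left(j \right)} = 5 - 4 = 1$)
$t{\left(K \right)} = 6 - \frac{1 + K}{3 \left(-17 + K\right)}$ ($t{\left(K \right)} = 6 - \frac{\left(K + 1\right) \frac{1}{K - 17}}{3} = 6 - \frac{\left(1 + K\right) \frac{1}{-17 + K}}{3} = 6 - \frac{\frac{1}{-17 + K} \left(1 + K\right)}{3} = 6 - \frac{1 + K}{3 \left(-17 + K\right)}$)
$3084595 + t{\left(-458 \right)} = 3084595 + \frac{-307 + 17 \left(-458\right)}{3 \left(-17 - 458\right)} = 3084595 + \frac{-307 - 7786}{3 \left(-475\right)} = 3084595 + \frac{1}{3} \left(- \frac{1}{475}\right) \left(-8093\right) = 3084595 + \frac{8093}{1425} = \frac{4395555968}{1425}$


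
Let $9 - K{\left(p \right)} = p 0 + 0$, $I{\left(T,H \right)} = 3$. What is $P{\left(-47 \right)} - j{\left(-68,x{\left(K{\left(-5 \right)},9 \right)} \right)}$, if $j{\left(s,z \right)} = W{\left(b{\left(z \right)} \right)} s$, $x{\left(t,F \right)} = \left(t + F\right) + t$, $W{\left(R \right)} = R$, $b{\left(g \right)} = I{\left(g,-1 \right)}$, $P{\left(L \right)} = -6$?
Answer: $198$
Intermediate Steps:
$b{\left(g \right)} = 3$
$K{\left(p \right)} = 9$ ($K{\left(p \right)} = 9 - \left(p 0 + 0\right) = 9 - \left(0 + 0\right) = 9 - 0 = 9 + 0 = 9$)
$x{\left(t,F \right)} = F + 2 t$ ($x{\left(t,F \right)} = \left(F + t\right) + t = F + 2 t$)
$j{\left(s,z \right)} = 3 s$
$P{\left(-47 \right)} - j{\left(-68,x{\left(K{\left(-5 \right)},9 \right)} \right)} = -6 - 3 \left(-68\right) = -6 - -204 = -6 + 204 = 198$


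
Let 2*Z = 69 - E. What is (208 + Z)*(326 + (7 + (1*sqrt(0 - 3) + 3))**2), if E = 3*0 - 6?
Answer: 207693/2 + 4910*I*sqrt(3) ≈ 1.0385e+5 + 8504.4*I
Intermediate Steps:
E = -6 (E = 0 - 6 = -6)
Z = 75/2 (Z = (69 - 1*(-6))/2 = (69 + 6)/2 = (1/2)*75 = 75/2 ≈ 37.500)
(208 + Z)*(326 + (7 + (1*sqrt(0 - 3) + 3))**2) = (208 + 75/2)*(326 + (7 + (1*sqrt(0 - 3) + 3))**2) = 491*(326 + (7 + (1*sqrt(-3) + 3))**2)/2 = 491*(326 + (7 + (1*(I*sqrt(3)) + 3))**2)/2 = 491*(326 + (7 + (I*sqrt(3) + 3))**2)/2 = 491*(326 + (7 + (3 + I*sqrt(3)))**2)/2 = 491*(326 + (10 + I*sqrt(3))**2)/2 = 80033 + 491*(10 + I*sqrt(3))**2/2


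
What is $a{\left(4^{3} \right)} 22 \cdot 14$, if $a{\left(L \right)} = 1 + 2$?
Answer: $924$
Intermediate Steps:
$a{\left(L \right)} = 3$
$a{\left(4^{3} \right)} 22 \cdot 14 = 3 \cdot 22 \cdot 14 = 66 \cdot 14 = 924$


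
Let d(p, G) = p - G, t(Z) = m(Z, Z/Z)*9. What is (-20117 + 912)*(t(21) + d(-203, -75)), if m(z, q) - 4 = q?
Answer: 1594015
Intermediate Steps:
m(z, q) = 4 + q
t(Z) = 45 (t(Z) = (4 + Z/Z)*9 = (4 + 1)*9 = 5*9 = 45)
(-20117 + 912)*(t(21) + d(-203, -75)) = (-20117 + 912)*(45 + (-203 - 1*(-75))) = -19205*(45 + (-203 + 75)) = -19205*(45 - 128) = -19205*(-83) = 1594015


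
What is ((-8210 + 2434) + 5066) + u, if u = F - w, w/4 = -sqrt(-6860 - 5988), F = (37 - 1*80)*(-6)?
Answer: -452 + 16*I*sqrt(803) ≈ -452.0 + 453.4*I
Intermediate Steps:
F = 258 (F = (37 - 80)*(-6) = -43*(-6) = 258)
w = -16*I*sqrt(803) (w = 4*(-sqrt(-6860 - 5988)) = 4*(-sqrt(-12848)) = 4*(-4*I*sqrt(803)) = -16*I*sqrt(803) ≈ -453.4*I)
u = 258 + 16*I*sqrt(803) (u = 258 - (-16)*I*sqrt(803) = 258 + 16*I*sqrt(803) ≈ 258.0 + 453.4*I)
((-8210 + 2434) + 5066) + u = ((-8210 + 2434) + 5066) + (258 + 16*I*sqrt(803)) = (-5776 + 5066) + (258 + 16*I*sqrt(803)) = -710 + (258 + 16*I*sqrt(803)) = -452 + 16*I*sqrt(803)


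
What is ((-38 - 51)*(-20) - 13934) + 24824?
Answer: 12670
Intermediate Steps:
((-38 - 51)*(-20) - 13934) + 24824 = (-89*(-20) - 13934) + 24824 = (1780 - 13934) + 24824 = -12154 + 24824 = 12670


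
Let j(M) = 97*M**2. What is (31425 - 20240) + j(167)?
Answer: 2716418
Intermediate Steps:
(31425 - 20240) + j(167) = (31425 - 20240) + 97*167**2 = 11185 + 97*27889 = 11185 + 2705233 = 2716418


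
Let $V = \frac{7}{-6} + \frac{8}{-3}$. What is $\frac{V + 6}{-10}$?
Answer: $- \frac{13}{60} \approx -0.21667$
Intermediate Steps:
$V = - \frac{23}{6}$ ($V = 7 \left(- \frac{1}{6}\right) + 8 \left(- \frac{1}{3}\right) = - \frac{7}{6} - \frac{8}{3} = - \frac{23}{6} \approx -3.8333$)
$\frac{V + 6}{-10} = \frac{- \frac{23}{6} + 6}{-10} = \frac{13}{6} \left(- \frac{1}{10}\right) = - \frac{13}{60}$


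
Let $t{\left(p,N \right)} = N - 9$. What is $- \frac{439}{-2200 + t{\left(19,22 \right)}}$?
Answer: $\frac{439}{2187} \approx 0.20073$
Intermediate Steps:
$t{\left(p,N \right)} = -9 + N$
$- \frac{439}{-2200 + t{\left(19,22 \right)}} = - \frac{439}{-2200 + \left(-9 + 22\right)} = - \frac{439}{-2200 + 13} = - \frac{439}{-2187} = \left(-439\right) \left(- \frac{1}{2187}\right) = \frac{439}{2187}$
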